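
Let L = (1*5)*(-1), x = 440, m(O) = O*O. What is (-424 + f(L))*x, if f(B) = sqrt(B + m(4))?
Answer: -186560 + 440*sqrt(11) ≈ -1.8510e+5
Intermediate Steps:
m(O) = O**2
L = -5 (L = 5*(-1) = -5)
f(B) = sqrt(16 + B) (f(B) = sqrt(B + 4**2) = sqrt(B + 16) = sqrt(16 + B))
(-424 + f(L))*x = (-424 + sqrt(16 - 5))*440 = (-424 + sqrt(11))*440 = -186560 + 440*sqrt(11)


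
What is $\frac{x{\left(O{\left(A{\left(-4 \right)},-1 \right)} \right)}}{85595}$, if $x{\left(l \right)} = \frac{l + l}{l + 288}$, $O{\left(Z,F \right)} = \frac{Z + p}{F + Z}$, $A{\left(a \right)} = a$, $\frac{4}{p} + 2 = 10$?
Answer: $\frac{14}{247112765} \approx 5.6654 \cdot 10^{-8}$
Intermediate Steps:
$p = \frac{1}{2}$ ($p = \frac{4}{-2 + 10} = \frac{4}{8} = 4 \cdot \frac{1}{8} = \frac{1}{2} \approx 0.5$)
$O{\left(Z,F \right)} = \frac{\frac{1}{2} + Z}{F + Z}$ ($O{\left(Z,F \right)} = \frac{Z + \frac{1}{2}}{F + Z} = \frac{\frac{1}{2} + Z}{F + Z}$)
$x{\left(l \right)} = \frac{2 l}{288 + l}$
$\frac{x{\left(O{\left(A{\left(-4 \right)},-1 \right)} \right)}}{85595} = \frac{2 \frac{\frac{1}{2} - 4}{-1 - 4} \frac{1}{288 + \frac{\frac{1}{2} - 4}{-1 - 4}}}{85595} = \frac{2 \frac{1}{-5} \left(- \frac{7}{2}\right)}{288 + \frac{1}{-5} \left(- \frac{7}{2}\right)} \frac{1}{85595} = \frac{2 \left(\left(- \frac{1}{5}\right) \left(- \frac{7}{2}\right)\right)}{288 - - \frac{7}{10}} \cdot \frac{1}{85595} = 2 \cdot \frac{7}{10} \frac{1}{288 + \frac{7}{10}} \cdot \frac{1}{85595} = 2 \cdot \frac{7}{10} \frac{1}{\frac{2887}{10}} \cdot \frac{1}{85595} = 2 \cdot \frac{7}{10} \cdot \frac{10}{2887} \cdot \frac{1}{85595} = \frac{14}{2887} \cdot \frac{1}{85595} = \frac{14}{247112765}$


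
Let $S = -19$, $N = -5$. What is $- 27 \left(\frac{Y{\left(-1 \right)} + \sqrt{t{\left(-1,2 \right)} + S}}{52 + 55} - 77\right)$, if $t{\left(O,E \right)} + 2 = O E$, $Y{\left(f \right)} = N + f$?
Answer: $\frac{222615}{107} - \frac{27 i \sqrt{23}}{107} \approx 2080.5 - 1.2102 i$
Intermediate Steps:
$Y{\left(f \right)} = -5 + f$
$t{\left(O,E \right)} = -2 + E O$ ($t{\left(O,E \right)} = -2 + O E = -2 + E O$)
$- 27 \left(\frac{Y{\left(-1 \right)} + \sqrt{t{\left(-1,2 \right)} + S}}{52 + 55} - 77\right) = - 27 \left(\frac{\left(-5 - 1\right) + \sqrt{\left(-2 + 2 \left(-1\right)\right) - 19}}{52 + 55} - 77\right) = - 27 \left(\frac{-6 + \sqrt{\left(-2 - 2\right) - 19}}{107} - 77\right) = - 27 \left(\left(-6 + \sqrt{-4 - 19}\right) \frac{1}{107} - 77\right) = - 27 \left(\left(-6 + \sqrt{-23}\right) \frac{1}{107} - 77\right) = - 27 \left(\left(-6 + i \sqrt{23}\right) \frac{1}{107} - 77\right) = - 27 \left(\left(- \frac{6}{107} + \frac{i \sqrt{23}}{107}\right) - 77\right) = - 27 \left(- \frac{8245}{107} + \frac{i \sqrt{23}}{107}\right) = \frac{222615}{107} - \frac{27 i \sqrt{23}}{107}$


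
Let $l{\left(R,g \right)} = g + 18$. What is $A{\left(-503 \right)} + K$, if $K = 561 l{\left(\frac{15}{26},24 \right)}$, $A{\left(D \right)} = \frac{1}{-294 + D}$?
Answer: $\frac{18778913}{797} \approx 23562.0$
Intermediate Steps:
$l{\left(R,g \right)} = 18 + g$
$K = 23562$ ($K = 561 \left(18 + 24\right) = 561 \cdot 42 = 23562$)
$A{\left(-503 \right)} + K = \frac{1}{-294 - 503} + 23562 = \frac{1}{-797} + 23562 = - \frac{1}{797} + 23562 = \frac{18778913}{797}$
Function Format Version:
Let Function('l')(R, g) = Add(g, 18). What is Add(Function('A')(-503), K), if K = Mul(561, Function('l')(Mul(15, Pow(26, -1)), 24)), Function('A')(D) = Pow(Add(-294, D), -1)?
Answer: Rational(18778913, 797) ≈ 23562.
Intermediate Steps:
Function('l')(R, g) = Add(18, g)
K = 23562 (K = Mul(561, Add(18, 24)) = Mul(561, 42) = 23562)
Add(Function('A')(-503), K) = Add(Pow(Add(-294, -503), -1), 23562) = Add(Pow(-797, -1), 23562) = Add(Rational(-1, 797), 23562) = Rational(18778913, 797)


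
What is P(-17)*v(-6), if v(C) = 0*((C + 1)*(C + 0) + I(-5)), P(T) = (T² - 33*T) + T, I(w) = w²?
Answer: 0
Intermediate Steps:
P(T) = T² - 32*T
v(C) = 0 (v(C) = 0*((C + 1)*(C + 0) + (-5)²) = 0*((1 + C)*C + 25) = 0*(C*(1 + C) + 25) = 0*(25 + C*(1 + C)) = 0)
P(-17)*v(-6) = -17*(-32 - 17)*0 = -17*(-49)*0 = 833*0 = 0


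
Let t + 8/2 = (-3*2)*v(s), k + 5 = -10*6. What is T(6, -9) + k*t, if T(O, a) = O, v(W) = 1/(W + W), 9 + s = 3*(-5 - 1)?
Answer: 2329/9 ≈ 258.78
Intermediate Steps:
s = -27 (s = -9 + 3*(-5 - 1) = -9 + 3*(-6) = -9 - 18 = -27)
v(W) = 1/(2*W)
k = -65 (k = -5 - 10*6 = -5 - 60 = -65)
t = -35/9 (t = -4 + (-3*2)*((1/2)/(-27)) = -4 - 3*(-1)/27 = -4 - 6*(-1/54) = -4 + 1/9 = -35/9 ≈ -3.8889)
T(6, -9) + k*t = 6 - 65*(-35/9) = 6 + 2275/9 = 2329/9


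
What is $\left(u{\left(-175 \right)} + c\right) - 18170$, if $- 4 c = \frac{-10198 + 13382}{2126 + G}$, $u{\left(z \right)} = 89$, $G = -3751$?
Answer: $- \frac{29380829}{1625} \approx -18081.0$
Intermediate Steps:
$c = \frac{796}{1625}$ ($c = - \frac{\left(-10198 + 13382\right) \frac{1}{2126 - 3751}}{4} = - \frac{3184 \frac{1}{-1625}}{4} = - \frac{3184 \left(- \frac{1}{1625}\right)}{4} = \left(- \frac{1}{4}\right) \left(- \frac{3184}{1625}\right) = \frac{796}{1625} \approx 0.48985$)
$\left(u{\left(-175 \right)} + c\right) - 18170 = \left(89 + \frac{796}{1625}\right) - 18170 = \frac{145421}{1625} - 18170 = - \frac{29380829}{1625}$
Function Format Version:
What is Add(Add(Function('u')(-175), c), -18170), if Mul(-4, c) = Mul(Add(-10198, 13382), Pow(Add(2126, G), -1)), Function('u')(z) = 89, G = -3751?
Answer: Rational(-29380829, 1625) ≈ -18081.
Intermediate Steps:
c = Rational(796, 1625) (c = Mul(Rational(-1, 4), Mul(Add(-10198, 13382), Pow(Add(2126, -3751), -1))) = Mul(Rational(-1, 4), Mul(3184, Pow(-1625, -1))) = Mul(Rational(-1, 4), Mul(3184, Rational(-1, 1625))) = Mul(Rational(-1, 4), Rational(-3184, 1625)) = Rational(796, 1625) ≈ 0.48985)
Add(Add(Function('u')(-175), c), -18170) = Add(Add(89, Rational(796, 1625)), -18170) = Add(Rational(145421, 1625), -18170) = Rational(-29380829, 1625)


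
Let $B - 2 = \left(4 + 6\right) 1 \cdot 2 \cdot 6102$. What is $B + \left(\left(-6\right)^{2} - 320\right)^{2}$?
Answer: $202698$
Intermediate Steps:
$B = 122042$ ($B = 2 + \left(4 + 6\right) 1 \cdot 2 \cdot 6102 = 2 + 10 \cdot 1 \cdot 2 \cdot 6102 = 2 + 10 \cdot 2 \cdot 6102 = 2 + 20 \cdot 6102 = 2 + 122040 = 122042$)
$B + \left(\left(-6\right)^{2} - 320\right)^{2} = 122042 + \left(\left(-6\right)^{2} - 320\right)^{2} = 122042 + \left(36 - 320\right)^{2} = 122042 + \left(-284\right)^{2} = 122042 + 80656 = 202698$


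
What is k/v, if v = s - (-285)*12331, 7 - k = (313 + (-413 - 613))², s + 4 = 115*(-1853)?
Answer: -84727/550206 ≈ -0.15399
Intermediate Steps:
s = -213099 (s = -4 + 115*(-1853) = -4 - 213095 = -213099)
k = -508362 (k = 7 - (313 + (-413 - 613))² = 7 - (313 - 1026)² = 7 - 1*(-713)² = 7 - 1*508369 = 7 - 508369 = -508362)
v = 3301236 (v = -213099 - (-285)*12331 = -213099 - 1*(-3514335) = -213099 + 3514335 = 3301236)
k/v = -508362/3301236 = -508362*1/3301236 = -84727/550206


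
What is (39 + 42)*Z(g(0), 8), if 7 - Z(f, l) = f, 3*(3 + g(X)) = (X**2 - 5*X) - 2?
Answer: 864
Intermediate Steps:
g(X) = -11/3 - 5*X/3 + X**2/3 (g(X) = -3 + ((X**2 - 5*X) - 2)/3 = -3 + (-2 + X**2 - 5*X)/3 = -3 + (-2/3 - 5*X/3 + X**2/3) = -11/3 - 5*X/3 + X**2/3)
Z(f, l) = 7 - f
(39 + 42)*Z(g(0), 8) = (39 + 42)*(7 - (-11/3 - 5/3*0 + (1/3)*0**2)) = 81*(7 - (-11/3 + 0 + (1/3)*0)) = 81*(7 - (-11/3 + 0 + 0)) = 81*(7 - 1*(-11/3)) = 81*(7 + 11/3) = 81*(32/3) = 864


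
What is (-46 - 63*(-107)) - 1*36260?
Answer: -29565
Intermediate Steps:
(-46 - 63*(-107)) - 1*36260 = (-46 + 6741) - 36260 = 6695 - 36260 = -29565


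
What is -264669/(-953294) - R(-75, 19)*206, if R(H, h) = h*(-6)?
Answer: 22387420965/953294 ≈ 23484.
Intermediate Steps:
R(H, h) = -6*h
-264669/(-953294) - R(-75, 19)*206 = -264669/(-953294) - (-6*19)*206 = -264669*(-1/953294) - (-114)*206 = 264669/953294 - 1*(-23484) = 264669/953294 + 23484 = 22387420965/953294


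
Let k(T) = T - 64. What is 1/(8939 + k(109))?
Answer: 1/8984 ≈ 0.00011131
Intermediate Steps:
k(T) = -64 + T
1/(8939 + k(109)) = 1/(8939 + (-64 + 109)) = 1/(8939 + 45) = 1/8984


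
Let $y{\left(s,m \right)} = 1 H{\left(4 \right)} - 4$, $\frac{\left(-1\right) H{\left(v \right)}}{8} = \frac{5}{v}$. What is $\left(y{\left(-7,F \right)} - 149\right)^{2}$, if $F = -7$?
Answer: $26569$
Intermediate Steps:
$H{\left(v \right)} = - \frac{40}{v}$ ($H{\left(v \right)} = - 8 \frac{5}{v} = - \frac{40}{v}$)
$y{\left(s,m \right)} = -14$ ($y{\left(s,m \right)} = 1 \left(- \frac{40}{4}\right) - 4 = 1 \left(\left(-40\right) \frac{1}{4}\right) - 4 = 1 \left(-10\right) - 4 = -10 - 4 = -14$)
$\left(y{\left(-7,F \right)} - 149\right)^{2} = \left(-14 - 149\right)^{2} = \left(-163\right)^{2} = 26569$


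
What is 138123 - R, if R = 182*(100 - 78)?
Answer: 134119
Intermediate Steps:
R = 4004 (R = 182*22 = 4004)
138123 - R = 138123 - 1*4004 = 138123 - 4004 = 134119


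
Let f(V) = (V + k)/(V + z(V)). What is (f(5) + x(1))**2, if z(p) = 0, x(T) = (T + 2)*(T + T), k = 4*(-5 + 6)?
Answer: 1521/25 ≈ 60.840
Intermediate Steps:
k = 4 (k = 4*1 = 4)
x(T) = 2*T*(2 + T) (x(T) = (2 + T)*(2*T) = 2*T*(2 + T))
f(V) = (4 + V)/V (f(V) = (V + 4)/(V + 0) = (4 + V)/V)
(f(5) + x(1))**2 = ((4 + 5)/5 + 2*1*(2 + 1))**2 = ((1/5)*9 + 2*1*3)**2 = (9/5 + 6)**2 = (39/5)**2 = 1521/25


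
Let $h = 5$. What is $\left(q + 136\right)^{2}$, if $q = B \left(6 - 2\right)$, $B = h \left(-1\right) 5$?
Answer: $1296$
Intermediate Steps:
$B = -25$ ($B = 5 \left(-1\right) 5 = \left(-5\right) 5 = -25$)
$q = -100$ ($q = - 25 \left(6 - 2\right) = \left(-25\right) 4 = -100$)
$\left(q + 136\right)^{2} = \left(-100 + 136\right)^{2} = 36^{2} = 1296$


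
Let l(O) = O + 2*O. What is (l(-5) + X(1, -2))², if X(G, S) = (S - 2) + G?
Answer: 324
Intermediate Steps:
X(G, S) = -2 + G + S (X(G, S) = (-2 + S) + G = -2 + G + S)
l(O) = 3*O
(l(-5) + X(1, -2))² = (3*(-5) + (-2 + 1 - 2))² = (-15 - 3)² = (-18)² = 324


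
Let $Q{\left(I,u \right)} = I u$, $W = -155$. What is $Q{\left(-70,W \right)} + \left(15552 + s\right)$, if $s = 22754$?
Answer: $49156$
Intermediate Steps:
$Q{\left(-70,W \right)} + \left(15552 + s\right) = \left(-70\right) \left(-155\right) + \left(15552 + 22754\right) = 10850 + 38306 = 49156$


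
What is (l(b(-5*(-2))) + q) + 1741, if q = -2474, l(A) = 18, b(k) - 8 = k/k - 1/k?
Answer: -715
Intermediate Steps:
b(k) = 9 - 1/k (b(k) = 8 + (k/k - 1/k) = 8 + (1 - 1/k) = 9 - 1/k)
(l(b(-5*(-2))) + q) + 1741 = (18 - 2474) + 1741 = -2456 + 1741 = -715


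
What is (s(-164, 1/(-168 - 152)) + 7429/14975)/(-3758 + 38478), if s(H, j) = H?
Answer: -2448471/519932000 ≈ -0.0047092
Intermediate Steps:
(s(-164, 1/(-168 - 152)) + 7429/14975)/(-3758 + 38478) = (-164 + 7429/14975)/(-3758 + 38478) = (-164 + 7429*(1/14975))/34720 = (-164 + 7429/14975)*(1/34720) = -2448471/14975*1/34720 = -2448471/519932000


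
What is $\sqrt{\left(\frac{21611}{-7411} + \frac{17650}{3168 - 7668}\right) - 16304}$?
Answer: $\frac{i \sqrt{806254994705630}}{222330} \approx 127.71 i$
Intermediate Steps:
$\sqrt{\left(\frac{21611}{-7411} + \frac{17650}{3168 - 7668}\right) - 16304} = \sqrt{\left(21611 \left(- \frac{1}{7411}\right) + \frac{17650}{3168 - 7668}\right) - 16304} = \sqrt{\left(- \frac{21611}{7411} + \frac{17650}{-4500}\right) - 16304} = \sqrt{\left(- \frac{21611}{7411} + 17650 \left(- \frac{1}{4500}\right)\right) - 16304} = \sqrt{\left(- \frac{21611}{7411} - \frac{353}{90}\right) - 16304} = \sqrt{- \frac{4561073}{666990} - 16304} = \sqrt{- \frac{10879166033}{666990}} = \frac{i \sqrt{806254994705630}}{222330}$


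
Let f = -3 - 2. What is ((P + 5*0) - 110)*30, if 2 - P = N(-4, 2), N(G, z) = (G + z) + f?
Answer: -3030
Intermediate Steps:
f = -5
N(G, z) = -5 + G + z (N(G, z) = (G + z) - 5 = -5 + G + z)
P = 9 (P = 2 - (-5 - 4 + 2) = 2 - 1*(-7) = 2 + 7 = 9)
((P + 5*0) - 110)*30 = ((9 + 5*0) - 110)*30 = ((9 + 0) - 110)*30 = (9 - 110)*30 = -101*30 = -3030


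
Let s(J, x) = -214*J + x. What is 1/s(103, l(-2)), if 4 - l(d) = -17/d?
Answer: -2/44093 ≈ -4.5359e-5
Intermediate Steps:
l(d) = 4 + 17/d (l(d) = 4 - (-17)/d = 4 + 17/d)
s(J, x) = x - 214*J
1/s(103, l(-2)) = 1/((4 + 17/(-2)) - 214*103) = 1/((4 + 17*(-½)) - 22042) = 1/((4 - 17/2) - 22042) = 1/(-9/2 - 22042) = 1/(-44093/2) = -2/44093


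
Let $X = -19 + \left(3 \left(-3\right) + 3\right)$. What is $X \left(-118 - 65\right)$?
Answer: $4575$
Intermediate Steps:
$X = -25$ ($X = -19 + \left(-9 + 3\right) = -19 - 6 = -25$)
$X \left(-118 - 65\right) = - 25 \left(-118 - 65\right) = \left(-25\right) \left(-183\right) = 4575$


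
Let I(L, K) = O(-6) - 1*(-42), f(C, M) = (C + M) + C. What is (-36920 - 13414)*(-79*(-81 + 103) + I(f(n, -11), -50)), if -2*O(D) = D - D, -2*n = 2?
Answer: 85366464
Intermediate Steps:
n = -1 (n = -½*2 = -1)
O(D) = 0 (O(D) = -(D - D)/2 = -½*0 = 0)
f(C, M) = M + 2*C
I(L, K) = 42 (I(L, K) = 0 - 1*(-42) = 0 + 42 = 42)
(-36920 - 13414)*(-79*(-81 + 103) + I(f(n, -11), -50)) = (-36920 - 13414)*(-79*(-81 + 103) + 42) = -50334*(-79*22 + 42) = -50334*(-1738 + 42) = -50334*(-1696) = 85366464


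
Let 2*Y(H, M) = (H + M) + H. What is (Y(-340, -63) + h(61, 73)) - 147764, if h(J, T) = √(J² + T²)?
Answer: -296271/2 + 5*√362 ≈ -1.4804e+5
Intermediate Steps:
Y(H, M) = H + M/2 (Y(H, M) = ((H + M) + H)/2 = (M + 2*H)/2 = H + M/2)
(Y(-340, -63) + h(61, 73)) - 147764 = ((-340 + (½)*(-63)) + √(61² + 73²)) - 147764 = ((-340 - 63/2) + √(3721 + 5329)) - 147764 = (-743/2 + √9050) - 147764 = (-743/2 + 5*√362) - 147764 = -296271/2 + 5*√362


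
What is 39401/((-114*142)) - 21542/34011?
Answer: -562929769/183523356 ≈ -3.0673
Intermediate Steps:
39401/((-114*142)) - 21542/34011 = 39401/(-16188) - 21542*1/34011 = 39401*(-1/16188) - 21542/34011 = -39401/16188 - 21542/34011 = -562929769/183523356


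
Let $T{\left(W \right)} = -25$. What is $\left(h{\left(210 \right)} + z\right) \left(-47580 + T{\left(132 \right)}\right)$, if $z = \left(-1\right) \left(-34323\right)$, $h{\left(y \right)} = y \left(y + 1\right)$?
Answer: $-3743323965$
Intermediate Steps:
$h{\left(y \right)} = y \left(1 + y\right)$
$z = 34323$
$\left(h{\left(210 \right)} + z\right) \left(-47580 + T{\left(132 \right)}\right) = \left(210 \left(1 + 210\right) + 34323\right) \left(-47580 - 25\right) = \left(210 \cdot 211 + 34323\right) \left(-47605\right) = \left(44310 + 34323\right) \left(-47605\right) = 78633 \left(-47605\right) = -3743323965$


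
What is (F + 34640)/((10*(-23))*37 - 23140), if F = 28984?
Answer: -10604/5275 ≈ -2.0102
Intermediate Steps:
(F + 34640)/((10*(-23))*37 - 23140) = (28984 + 34640)/((10*(-23))*37 - 23140) = 63624/(-230*37 - 23140) = 63624/(-8510 - 23140) = 63624/(-31650) = 63624*(-1/31650) = -10604/5275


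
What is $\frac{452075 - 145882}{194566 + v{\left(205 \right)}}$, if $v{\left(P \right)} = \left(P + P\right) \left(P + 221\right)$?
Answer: $\frac{306193}{369226} \approx 0.82928$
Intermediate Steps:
$v{\left(P \right)} = 2 P \left(221 + P\right)$
$\frac{452075 - 145882}{194566 + v{\left(205 \right)}} = \frac{452075 - 145882}{194566 + 2 \cdot 205 \left(221 + 205\right)} = \frac{306193}{194566 + 2 \cdot 205 \cdot 426} = \frac{306193}{194566 + 174660} = \frac{306193}{369226}$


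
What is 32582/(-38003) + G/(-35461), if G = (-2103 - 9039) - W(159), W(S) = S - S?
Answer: -731960876/1347624383 ≈ -0.54315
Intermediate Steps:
W(S) = 0
G = -11142 (G = (-2103 - 9039) - 1*0 = -11142 + 0 = -11142)
32582/(-38003) + G/(-35461) = 32582/(-38003) - 11142/(-35461) = 32582*(-1/38003) - 11142*(-1/35461) = -32582/38003 + 11142/35461 = -731960876/1347624383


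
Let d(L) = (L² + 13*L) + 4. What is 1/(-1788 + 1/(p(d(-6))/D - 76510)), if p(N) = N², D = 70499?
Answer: -5393877046/9644252228747 ≈ -0.00055928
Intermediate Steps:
d(L) = 4 + L² + 13*L
1/(-1788 + 1/(p(d(-6))/D - 76510)) = 1/(-1788 + 1/((4 + (-6)² + 13*(-6))²/70499 - 76510)) = 1/(-1788 + 1/((4 + 36 - 78)²*(1/70499) - 76510)) = 1/(-1788 + 1/((-38)²*(1/70499) - 76510)) = 1/(-1788 + 1/(1444*(1/70499) - 76510)) = 1/(-1788 + 1/(1444/70499 - 76510)) = 1/(-1788 + 1/(-5393877046/70499)) = 1/(-1788 - 70499/5393877046) = 1/(-9644252228747/5393877046) = -5393877046/9644252228747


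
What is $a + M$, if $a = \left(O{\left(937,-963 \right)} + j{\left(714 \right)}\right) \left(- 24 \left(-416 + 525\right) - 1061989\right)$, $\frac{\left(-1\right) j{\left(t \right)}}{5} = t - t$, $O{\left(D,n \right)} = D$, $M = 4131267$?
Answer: $-993403618$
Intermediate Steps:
$j{\left(t \right)} = 0$ ($j{\left(t \right)} = - 5 \left(t - t\right) = \left(-5\right) 0 = 0$)
$a = -997534885$ ($a = \left(937 + 0\right) \left(- 24 \left(-416 + 525\right) - 1061989\right) = 937 \left(\left(-24\right) 109 - 1061989\right) = 937 \left(-2616 - 1061989\right) = 937 \left(-1064605\right) = -997534885$)
$a + M = -997534885 + 4131267 = -993403618$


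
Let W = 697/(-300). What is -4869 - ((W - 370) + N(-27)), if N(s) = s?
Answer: -1340903/300 ≈ -4469.7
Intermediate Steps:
W = -697/300 (W = 697*(-1/300) = -697/300 ≈ -2.3233)
-4869 - ((W - 370) + N(-27)) = -4869 - ((-697/300 - 370) - 27) = -4869 - (-111697/300 - 27) = -4869 - 1*(-119797/300) = -4869 + 119797/300 = -1340903/300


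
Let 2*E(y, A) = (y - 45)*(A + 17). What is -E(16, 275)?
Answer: 4234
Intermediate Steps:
E(y, A) = (-45 + y)*(17 + A)/2 (E(y, A) = ((y - 45)*(A + 17))/2 = ((-45 + y)*(17 + A))/2 = (-45 + y)*(17 + A)/2)
-E(16, 275) = -(-765/2 - 45/2*275 + (17/2)*16 + (½)*275*16) = -(-765/2 - 12375/2 + 136 + 2200) = -1*(-4234) = 4234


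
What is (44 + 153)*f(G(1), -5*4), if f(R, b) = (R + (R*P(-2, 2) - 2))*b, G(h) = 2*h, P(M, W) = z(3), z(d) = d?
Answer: -23640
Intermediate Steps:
P(M, W) = 3
f(R, b) = b*(-2 + 4*R) (f(R, b) = (R + (R*3 - 2))*b = (R + (3*R - 2))*b = (R + (-2 + 3*R))*b = (-2 + 4*R)*b = b*(-2 + 4*R))
(44 + 153)*f(G(1), -5*4) = (44 + 153)*(2*(-5*4)*(-1 + 2*(2*1))) = 197*(2*(-20)*(-1 + 2*2)) = 197*(2*(-20)*(-1 + 4)) = 197*(2*(-20)*3) = 197*(-120) = -23640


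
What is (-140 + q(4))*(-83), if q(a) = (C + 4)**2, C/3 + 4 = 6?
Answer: 3320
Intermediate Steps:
C = 6 (C = -12 + 3*6 = -12 + 18 = 6)
q(a) = 100 (q(a) = (6 + 4)**2 = 10**2 = 100)
(-140 + q(4))*(-83) = (-140 + 100)*(-83) = -40*(-83) = 3320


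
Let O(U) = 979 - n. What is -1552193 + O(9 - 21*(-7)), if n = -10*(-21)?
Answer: -1551424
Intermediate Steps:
n = 210
O(U) = 769 (O(U) = 979 - 1*210 = 979 - 210 = 769)
-1552193 + O(9 - 21*(-7)) = -1552193 + 769 = -1551424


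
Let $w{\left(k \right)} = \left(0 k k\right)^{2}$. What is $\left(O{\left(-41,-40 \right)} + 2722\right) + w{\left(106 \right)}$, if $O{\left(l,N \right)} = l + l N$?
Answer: $4321$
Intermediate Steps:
$w{\left(k \right)} = 0$ ($w{\left(k \right)} = \left(0 k\right)^{2} = 0^{2} = 0$)
$O{\left(l,N \right)} = l + N l$
$\left(O{\left(-41,-40 \right)} + 2722\right) + w{\left(106 \right)} = \left(- 41 \left(1 - 40\right) + 2722\right) + 0 = \left(\left(-41\right) \left(-39\right) + 2722\right) + 0 = \left(1599 + 2722\right) + 0 = 4321 + 0 = 4321$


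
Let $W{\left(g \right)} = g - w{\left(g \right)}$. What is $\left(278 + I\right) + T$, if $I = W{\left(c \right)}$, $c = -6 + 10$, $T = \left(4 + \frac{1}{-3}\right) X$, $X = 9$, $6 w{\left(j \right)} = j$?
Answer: $\frac{943}{3} \approx 314.33$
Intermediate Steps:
$w{\left(j \right)} = \frac{j}{6}$
$T = 33$ ($T = \left(4 + \frac{1}{-3}\right) 9 = \left(4 - \frac{1}{3}\right) 9 = \frac{11}{3} \cdot 9 = 33$)
$c = 4$
$W{\left(g \right)} = \frac{5 g}{6}$ ($W{\left(g \right)} = g - \frac{g}{6} = \frac{5 g}{6}$)
$I = \frac{10}{3}$ ($I = \frac{5}{6} \cdot 4 = \frac{10}{3} \approx 3.3333$)
$\left(278 + I\right) + T = \left(278 + \frac{10}{3}\right) + 33 = \frac{844}{3} + 33 = \frac{943}{3}$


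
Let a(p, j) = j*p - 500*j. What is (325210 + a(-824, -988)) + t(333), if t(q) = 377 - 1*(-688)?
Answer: 1634387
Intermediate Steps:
a(p, j) = -500*j + j*p
t(q) = 1065 (t(q) = 377 + 688 = 1065)
(325210 + a(-824, -988)) + t(333) = (325210 - 988*(-500 - 824)) + 1065 = (325210 - 988*(-1324)) + 1065 = (325210 + 1308112) + 1065 = 1633322 + 1065 = 1634387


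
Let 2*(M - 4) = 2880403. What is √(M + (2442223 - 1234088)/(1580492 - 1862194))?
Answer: √28572157881291863/140851 ≈ 1200.1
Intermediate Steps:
M = 2880411/2 (M = 4 + (½)*2880403 = 4 + 2880403/2 = 2880411/2 ≈ 1.4402e+6)
√(M + (2442223 - 1234088)/(1580492 - 1862194)) = √(2880411/2 + (2442223 - 1234088)/(1580492 - 1862194)) = √(2880411/2 + 1208135/(-281702)) = √(2880411/2 + 1208135*(-1/281702)) = √(2880411/2 - 1208135/281702) = √(202853780813/140851) = √28572157881291863/140851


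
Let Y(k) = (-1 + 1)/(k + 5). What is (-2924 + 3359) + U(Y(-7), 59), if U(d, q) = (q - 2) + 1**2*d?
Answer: 492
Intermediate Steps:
Y(k) = 0 (Y(k) = 0/(5 + k) = 0)
U(d, q) = -2 + d + q (U(d, q) = (-2 + q) + 1*d = (-2 + q) + d = -2 + d + q)
(-2924 + 3359) + U(Y(-7), 59) = (-2924 + 3359) + (-2 + 0 + 59) = 435 + 57 = 492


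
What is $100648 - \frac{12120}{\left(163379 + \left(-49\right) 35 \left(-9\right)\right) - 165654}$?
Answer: $\frac{33112889}{329} \approx 1.0065 \cdot 10^{5}$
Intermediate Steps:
$100648 - \frac{12120}{\left(163379 + \left(-49\right) 35 \left(-9\right)\right) - 165654} = 100648 - \frac{12120}{\left(163379 - -15435\right) - 165654} = 100648 - \frac{12120}{\left(163379 + 15435\right) - 165654} = 100648 - \frac{12120}{178814 - 165654} = 100648 - \frac{12120}{13160} = 100648 - \frac{303}{329} = \frac{33112889}{329}$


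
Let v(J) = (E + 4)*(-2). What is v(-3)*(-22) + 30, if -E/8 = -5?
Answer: 1966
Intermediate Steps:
E = 40 (E = -8*(-5) = 40)
v(J) = -88 (v(J) = (40 + 4)*(-2) = 44*(-2) = -88)
v(-3)*(-22) + 30 = -88*(-22) + 30 = 1936 + 30 = 1966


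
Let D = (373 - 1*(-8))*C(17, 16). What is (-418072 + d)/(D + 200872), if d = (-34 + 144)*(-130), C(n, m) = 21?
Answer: -432372/208873 ≈ -2.0700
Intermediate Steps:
d = -14300 (d = 110*(-130) = -14300)
D = 8001 (D = (373 - 1*(-8))*21 = (373 + 8)*21 = 381*21 = 8001)
(-418072 + d)/(D + 200872) = (-418072 - 14300)/(8001 + 200872) = -432372/208873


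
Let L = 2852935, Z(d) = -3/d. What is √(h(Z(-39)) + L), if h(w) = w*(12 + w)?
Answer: 2*√120536543/13 ≈ 1689.1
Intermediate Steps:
√(h(Z(-39)) + L) = √((-3/(-39))*(12 - 3/(-39)) + 2852935) = √((-3*(-1/39))*(12 - 3*(-1/39)) + 2852935) = √((12 + 1/13)/13 + 2852935) = √((1/13)*(157/13) + 2852935) = √(157/169 + 2852935) = √(482146172/169) = 2*√120536543/13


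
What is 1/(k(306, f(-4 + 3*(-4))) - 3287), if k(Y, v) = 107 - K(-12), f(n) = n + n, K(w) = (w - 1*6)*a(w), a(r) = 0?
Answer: -1/3180 ≈ -0.00031447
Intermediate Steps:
K(w) = 0 (K(w) = (w - 1*6)*0 = (w - 6)*0 = (-6 + w)*0 = 0)
f(n) = 2*n
k(Y, v) = 107 (k(Y, v) = 107 - 1*0 = 107 + 0 = 107)
1/(k(306, f(-4 + 3*(-4))) - 3287) = 1/(107 - 3287) = 1/(-3180) = -1/3180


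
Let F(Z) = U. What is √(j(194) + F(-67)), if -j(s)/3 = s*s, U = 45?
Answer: I*√112863 ≈ 335.95*I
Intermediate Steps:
F(Z) = 45
j(s) = -3*s² (j(s) = -3*s*s = -3*s²)
√(j(194) + F(-67)) = √(-3*194² + 45) = √(-3*37636 + 45) = √(-112908 + 45) = √(-112863) = I*√112863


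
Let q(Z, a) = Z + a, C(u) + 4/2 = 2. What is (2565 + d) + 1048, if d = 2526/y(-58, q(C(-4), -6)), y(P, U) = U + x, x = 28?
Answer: 41006/11 ≈ 3727.8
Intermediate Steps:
C(u) = 0 (C(u) = -2 + 2 = 0)
y(P, U) = 28 + U (y(P, U) = U + 28 = 28 + U)
d = 1263/11 (d = 2526/(28 + (0 - 6)) = 2526/(28 - 6) = 2526/22 = 2526*(1/22) = 1263/11 ≈ 114.82)
(2565 + d) + 1048 = (2565 + 1263/11) + 1048 = 29478/11 + 1048 = 41006/11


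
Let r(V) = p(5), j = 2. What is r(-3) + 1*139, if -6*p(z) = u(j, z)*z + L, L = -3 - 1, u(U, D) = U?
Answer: 138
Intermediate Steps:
L = -4
p(z) = 2/3 - z/3 (p(z) = -(2*z - 4)/6 = -(-4 + 2*z)/6 = 2/3 - z/3)
r(V) = -1 (r(V) = 2/3 - 1/3*5 = 2/3 - 5/3 = -1)
r(-3) + 1*139 = -1 + 1*139 = -1 + 139 = 138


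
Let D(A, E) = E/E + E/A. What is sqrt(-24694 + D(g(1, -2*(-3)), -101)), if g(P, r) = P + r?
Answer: 2*I*sqrt(302666)/7 ≈ 157.19*I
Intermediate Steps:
D(A, E) = 1 + E/A
sqrt(-24694 + D(g(1, -2*(-3)), -101)) = sqrt(-24694 + ((1 - 2*(-3)) - 101)/(1 - 2*(-3))) = sqrt(-24694 + ((1 + 6) - 101)/(1 + 6)) = sqrt(-24694 + (7 - 101)/7) = sqrt(-24694 + (1/7)*(-94)) = sqrt(-24694 - 94/7) = sqrt(-172952/7) = 2*I*sqrt(302666)/7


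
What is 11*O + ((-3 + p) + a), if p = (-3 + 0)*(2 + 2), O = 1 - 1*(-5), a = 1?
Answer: 52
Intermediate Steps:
O = 6 (O = 1 + 5 = 6)
p = -12 (p = -3*4 = -12)
11*O + ((-3 + p) + a) = 11*6 + ((-3 - 12) + 1) = 66 + (-15 + 1) = 66 - 14 = 52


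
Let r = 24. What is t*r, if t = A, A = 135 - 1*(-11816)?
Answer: 286824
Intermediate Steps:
A = 11951 (A = 135 + 11816 = 11951)
t = 11951
t*r = 11951*24 = 286824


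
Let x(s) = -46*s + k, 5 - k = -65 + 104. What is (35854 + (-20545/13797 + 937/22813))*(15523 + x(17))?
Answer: 3386999646432314/6423489 ≈ 5.2728e+8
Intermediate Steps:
k = -34 (k = 5 - (-65 + 104) = 5 - 1*39 = 5 - 39 = -34)
x(s) = -34 - 46*s (x(s) = -46*s - 34 = -34 - 46*s)
(35854 + (-20545/13797 + 937/22813))*(15523 + x(17)) = (35854 + (-20545/13797 + 937/22813))*(15523 + (-34 - 46*17)) = (35854 + (-20545*1/13797 + 937*(1/22813)))*(15523 + (-34 - 782)) = (35854 + (-2935/1971 + 937/22813))*(15523 - 816) = (35854 - 65109328/44964423)*14707 = (1612089312914/44964423)*14707 = 3386999646432314/6423489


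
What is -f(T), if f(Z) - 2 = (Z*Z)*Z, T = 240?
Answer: -13824002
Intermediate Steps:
f(Z) = 2 + Z**3 (f(Z) = 2 + (Z*Z)*Z = 2 + Z**2*Z = 2 + Z**3)
-f(T) = -(2 + 240**3) = -(2 + 13824000) = -1*13824002 = -13824002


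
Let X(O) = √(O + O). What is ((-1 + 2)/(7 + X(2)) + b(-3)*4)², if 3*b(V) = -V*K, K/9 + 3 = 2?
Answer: 104329/81 ≈ 1288.0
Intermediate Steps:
K = -9 (K = -27 + 9*2 = -27 + 18 = -9)
b(V) = 3*V (b(V) = (-V*(-9))/3 = (-(-9)*V)/3 = (9*V)/3 = 3*V)
X(O) = √2*√O (X(O) = √(2*O) = √2*√O)
((-1 + 2)/(7 + X(2)) + b(-3)*4)² = ((-1 + 2)/(7 + √2*√2) + (3*(-3))*4)² = (1/(7 + 2) - 9*4)² = (1/9 - 36)² = (1*(⅑) - 36)² = (⅑ - 36)² = (-323/9)² = 104329/81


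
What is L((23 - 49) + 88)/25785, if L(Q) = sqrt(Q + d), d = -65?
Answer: I*sqrt(3)/25785 ≈ 6.7173e-5*I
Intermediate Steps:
L(Q) = sqrt(-65 + Q) (L(Q) = sqrt(Q - 65) = sqrt(-65 + Q))
L((23 - 49) + 88)/25785 = sqrt(-65 + ((23 - 49) + 88))/25785 = sqrt(-65 + (-26 + 88))*(1/25785) = sqrt(-65 + 62)*(1/25785) = sqrt(-3)*(1/25785) = (I*sqrt(3))*(1/25785) = I*sqrt(3)/25785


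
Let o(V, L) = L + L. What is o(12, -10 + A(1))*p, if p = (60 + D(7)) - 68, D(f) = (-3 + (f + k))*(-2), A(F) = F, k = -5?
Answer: 108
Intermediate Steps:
o(V, L) = 2*L
D(f) = 16 - 2*f (D(f) = (-3 + (f - 5))*(-2) = (-3 + (-5 + f))*(-2) = (-8 + f)*(-2) = 16 - 2*f)
p = -6 (p = (60 + (16 - 2*7)) - 68 = (60 + (16 - 14)) - 68 = (60 + 2) - 68 = 62 - 68 = -6)
o(12, -10 + A(1))*p = (2*(-10 + 1))*(-6) = (2*(-9))*(-6) = -18*(-6) = 108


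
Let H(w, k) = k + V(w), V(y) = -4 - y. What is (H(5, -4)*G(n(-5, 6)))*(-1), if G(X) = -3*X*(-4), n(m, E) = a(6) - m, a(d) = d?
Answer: 1716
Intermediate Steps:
n(m, E) = 6 - m
G(X) = 12*X
H(w, k) = -4 + k - w (H(w, k) = k + (-4 - w) = -4 + k - w)
(H(5, -4)*G(n(-5, 6)))*(-1) = ((-4 - 4 - 1*5)*(12*(6 - 1*(-5))))*(-1) = ((-4 - 4 - 5)*(12*(6 + 5)))*(-1) = -156*11*(-1) = -13*132*(-1) = -1716*(-1) = 1716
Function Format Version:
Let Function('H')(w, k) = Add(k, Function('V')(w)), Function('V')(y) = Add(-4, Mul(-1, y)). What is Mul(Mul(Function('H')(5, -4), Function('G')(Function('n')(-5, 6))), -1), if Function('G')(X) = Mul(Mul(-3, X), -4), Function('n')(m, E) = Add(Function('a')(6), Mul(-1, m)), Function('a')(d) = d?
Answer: 1716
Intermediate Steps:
Function('n')(m, E) = Add(6, Mul(-1, m))
Function('G')(X) = Mul(12, X)
Function('H')(w, k) = Add(-4, k, Mul(-1, w)) (Function('H')(w, k) = Add(k, Add(-4, Mul(-1, w))) = Add(-4, k, Mul(-1, w)))
Mul(Mul(Function('H')(5, -4), Function('G')(Function('n')(-5, 6))), -1) = Mul(Mul(Add(-4, -4, Mul(-1, 5)), Mul(12, Add(6, Mul(-1, -5)))), -1) = Mul(Mul(Add(-4, -4, -5), Mul(12, Add(6, 5))), -1) = Mul(Mul(-13, Mul(12, 11)), -1) = Mul(Mul(-13, 132), -1) = Mul(-1716, -1) = 1716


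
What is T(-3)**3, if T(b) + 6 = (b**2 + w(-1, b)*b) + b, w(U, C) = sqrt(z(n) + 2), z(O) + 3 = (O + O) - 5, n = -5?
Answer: 1728*I ≈ 1728.0*I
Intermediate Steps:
z(O) = -8 + 2*O (z(O) = -3 + ((O + O) - 5) = -3 + (2*O - 5) = -3 + (-5 + 2*O) = -8 + 2*O)
w(U, C) = 4*I (w(U, C) = sqrt((-8 + 2*(-5)) + 2) = sqrt((-8 - 10) + 2) = sqrt(-18 + 2) = sqrt(-16) = 4*I)
T(b) = -6 + b + b**2 + 4*I*b (T(b) = -6 + ((b**2 + (4*I)*b) + b) = -6 + ((b**2 + 4*I*b) + b) = -6 + (b + b**2 + 4*I*b) = -6 + b + b**2 + 4*I*b)
T(-3)**3 = (-6 - 3 + (-3)**2 + 4*I*(-3))**3 = (-6 - 3 + 9 - 12*I)**3 = (-12*I)**3 = 1728*I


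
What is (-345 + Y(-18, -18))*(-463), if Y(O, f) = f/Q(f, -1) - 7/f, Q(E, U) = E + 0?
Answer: 2863655/18 ≈ 1.5909e+5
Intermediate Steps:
Q(E, U) = E
Y(O, f) = 1 - 7/f (Y(O, f) = f/f - 7/f = 1 - 7/f)
(-345 + Y(-18, -18))*(-463) = (-345 + (-7 - 18)/(-18))*(-463) = (-345 - 1/18*(-25))*(-463) = (-345 + 25/18)*(-463) = -6185/18*(-463) = 2863655/18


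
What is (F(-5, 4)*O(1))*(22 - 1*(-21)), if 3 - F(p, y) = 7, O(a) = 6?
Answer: -1032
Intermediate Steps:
F(p, y) = -4 (F(p, y) = 3 - 1*7 = 3 - 7 = -4)
(F(-5, 4)*O(1))*(22 - 1*(-21)) = (-4*6)*(22 - 1*(-21)) = -24*(22 + 21) = -24*43 = -1032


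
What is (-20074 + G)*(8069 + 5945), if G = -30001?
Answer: -701751050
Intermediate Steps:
(-20074 + G)*(8069 + 5945) = (-20074 - 30001)*(8069 + 5945) = -50075*14014 = -701751050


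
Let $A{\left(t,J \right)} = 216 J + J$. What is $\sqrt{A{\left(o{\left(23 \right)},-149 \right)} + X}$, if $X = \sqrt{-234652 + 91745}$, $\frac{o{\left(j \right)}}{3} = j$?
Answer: $\sqrt{-32333 + i \sqrt{142907}} \approx 1.051 + 179.82 i$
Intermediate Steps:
$o{\left(j \right)} = 3 j$
$A{\left(t,J \right)} = 217 J$
$X = i \sqrt{142907}$ ($X = \sqrt{-142907} = i \sqrt{142907} \approx 378.03 i$)
$\sqrt{A{\left(o{\left(23 \right)},-149 \right)} + X} = \sqrt{217 \left(-149\right) + i \sqrt{142907}} = \sqrt{-32333 + i \sqrt{142907}}$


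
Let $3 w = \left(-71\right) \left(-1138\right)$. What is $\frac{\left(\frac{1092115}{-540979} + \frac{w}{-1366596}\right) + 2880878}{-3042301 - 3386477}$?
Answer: $- \frac{3194746263110149997}{7129190831614371828} \approx -0.44812$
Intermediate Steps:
$w = \frac{80798}{3}$ ($w = \frac{\left(-71\right) \left(-1138\right)}{3} = \frac{1}{3} \cdot 80798 = \frac{80798}{3} \approx 26933.0$)
$\frac{\left(\frac{1092115}{-540979} + \frac{w}{-1366596}\right) + 2880878}{-3042301 - 3386477} = \frac{\left(\frac{1092115}{-540979} + \frac{80798}{3 \left(-1366596\right)}\right) + 2880878}{-3042301 - 3386477} = \frac{\left(1092115 \left(- \frac{1}{540979}\right) + \frac{80798}{3} \left(- \frac{1}{1366596}\right)\right) + 2880878}{-6428778} = \left(\left(- \frac{1092115}{540979} - \frac{40399}{2049894}\right) + 2880878\right) \left(- \frac{1}{6428778}\right) = \left(- \frac{2260574996431}{1108949606226} + 2880878\right) \left(- \frac{1}{6428778}\right) = \frac{3194746263110149997}{1108949606226} \left(- \frac{1}{6428778}\right) = - \frac{3194746263110149997}{7129190831614371828}$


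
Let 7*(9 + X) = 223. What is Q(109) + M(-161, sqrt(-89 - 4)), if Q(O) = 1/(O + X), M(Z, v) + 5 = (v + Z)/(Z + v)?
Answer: -3685/923 ≈ -3.9924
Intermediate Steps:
X = 160/7 (X = -9 + (1/7)*223 = -9 + 223/7 = 160/7 ≈ 22.857)
M(Z, v) = -4 (M(Z, v) = -5 + (v + Z)/(Z + v) = -5 + (Z + v)/(Z + v) = -5 + 1 = -4)
Q(O) = 1/(160/7 + O) (Q(O) = 1/(O + 160/7) = 1/(160/7 + O))
Q(109) + M(-161, sqrt(-89 - 4)) = 7/(160 + 7*109) - 4 = 7/(160 + 763) - 4 = 7/923 - 4 = -3685/923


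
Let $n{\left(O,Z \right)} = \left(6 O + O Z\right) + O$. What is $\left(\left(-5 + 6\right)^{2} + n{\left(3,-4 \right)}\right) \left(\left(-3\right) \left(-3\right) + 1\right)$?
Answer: $100$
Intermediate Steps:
$n{\left(O,Z \right)} = 7 O + O Z$
$\left(\left(-5 + 6\right)^{2} + n{\left(3,-4 \right)}\right) \left(\left(-3\right) \left(-3\right) + 1\right) = \left(\left(-5 + 6\right)^{2} + 3 \left(7 - 4\right)\right) \left(\left(-3\right) \left(-3\right) + 1\right) = \left(1^{2} + 3 \cdot 3\right) \left(9 + 1\right) = \left(1 + 9\right) 10 = 10 \cdot 10 = 100$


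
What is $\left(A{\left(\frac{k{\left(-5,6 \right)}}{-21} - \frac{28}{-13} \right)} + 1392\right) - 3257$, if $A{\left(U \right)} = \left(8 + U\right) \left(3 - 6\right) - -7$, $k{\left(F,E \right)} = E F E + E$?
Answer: $- \frac{174112}{91} \approx -1913.3$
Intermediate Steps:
$k{\left(F,E \right)} = E + F E^{2}$ ($k{\left(F,E \right)} = F E^{2} + E = E + F E^{2}$)
$A{\left(U \right)} = -17 - 3 U$ ($A{\left(U \right)} = \left(8 + U\right) \left(-3\right) + 7 = \left(-24 - 3 U\right) + 7 = -17 - 3 U$)
$\left(A{\left(\frac{k{\left(-5,6 \right)}}{-21} - \frac{28}{-13} \right)} + 1392\right) - 3257 = \left(\left(-17 - 3 \left(\frac{6 \left(1 + 6 \left(-5\right)\right)}{-21} - \frac{28}{-13}\right)\right) + 1392\right) - 3257 = \left(\left(-17 - 3 \left(6 \left(1 - 30\right) \left(- \frac{1}{21}\right) - - \frac{28}{13}\right)\right) + 1392\right) - 3257 = \left(\left(-17 - 3 \left(6 \left(-29\right) \left(- \frac{1}{21}\right) + \frac{28}{13}\right)\right) + 1392\right) - 3257 = \left(\left(-17 - 3 \left(\left(-174\right) \left(- \frac{1}{21}\right) + \frac{28}{13}\right)\right) + 1392\right) - 3257 = \left(\left(-17 - 3 \left(\frac{58}{7} + \frac{28}{13}\right)\right) + 1392\right) - 3257 = \left(\left(-17 - \frac{2850}{91}\right) + 1392\right) - 3257 = \left(- \frac{4397}{91} + 1392\right) - 3257 = \frac{122275}{91} - 3257 = - \frac{174112}{91}$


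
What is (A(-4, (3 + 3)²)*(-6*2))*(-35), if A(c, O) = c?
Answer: -1680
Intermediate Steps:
(A(-4, (3 + 3)²)*(-6*2))*(-35) = -(-24)*2*(-35) = -4*(-12)*(-35) = 48*(-35) = -1680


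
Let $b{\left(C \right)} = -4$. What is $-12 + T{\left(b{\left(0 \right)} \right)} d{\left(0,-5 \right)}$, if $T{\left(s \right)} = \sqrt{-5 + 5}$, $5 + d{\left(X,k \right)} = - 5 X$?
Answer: $-12$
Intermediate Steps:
$d{\left(X,k \right)} = -5 - 5 X$
$T{\left(s \right)} = 0$ ($T{\left(s \right)} = \sqrt{0} = 0$)
$-12 + T{\left(b{\left(0 \right)} \right)} d{\left(0,-5 \right)} = -12 + 0 \left(-5 - 0\right) = -12 + 0 \left(-5 + 0\right) = -12 + 0 \left(-5\right) = -12 + 0 = -12$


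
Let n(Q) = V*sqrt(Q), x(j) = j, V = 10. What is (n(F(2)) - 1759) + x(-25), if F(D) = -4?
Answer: -1784 + 20*I ≈ -1784.0 + 20.0*I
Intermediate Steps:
n(Q) = 10*sqrt(Q)
(n(F(2)) - 1759) + x(-25) = (10*sqrt(-4) - 1759) - 25 = (10*(2*I) - 1759) - 25 = (20*I - 1759) - 25 = (-1759 + 20*I) - 25 = -1784 + 20*I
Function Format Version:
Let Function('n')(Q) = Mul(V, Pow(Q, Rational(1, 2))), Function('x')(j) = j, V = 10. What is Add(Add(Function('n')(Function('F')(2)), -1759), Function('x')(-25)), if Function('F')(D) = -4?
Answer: Add(-1784, Mul(20, I)) ≈ Add(-1784.0, Mul(20.000, I))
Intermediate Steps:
Function('n')(Q) = Mul(10, Pow(Q, Rational(1, 2)))
Add(Add(Function('n')(Function('F')(2)), -1759), Function('x')(-25)) = Add(Add(Mul(10, Pow(-4, Rational(1, 2))), -1759), -25) = Add(Add(Mul(10, Mul(2, I)), -1759), -25) = Add(Add(Mul(20, I), -1759), -25) = Add(Add(-1759, Mul(20, I)), -25) = Add(-1784, Mul(20, I))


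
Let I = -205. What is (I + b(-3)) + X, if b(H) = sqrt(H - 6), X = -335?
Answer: -540 + 3*I ≈ -540.0 + 3.0*I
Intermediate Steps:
b(H) = sqrt(-6 + H)
(I + b(-3)) + X = (-205 + sqrt(-6 - 3)) - 335 = (-205 + sqrt(-9)) - 335 = (-205 + 3*I) - 335 = -540 + 3*I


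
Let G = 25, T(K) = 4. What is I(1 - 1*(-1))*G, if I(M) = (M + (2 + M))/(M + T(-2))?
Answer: 25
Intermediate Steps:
I(M) = (2 + 2*M)/(4 + M) (I(M) = (M + (2 + M))/(M + 4) = (2 + 2*M)/(4 + M))
I(1 - 1*(-1))*G = (2*(1 + (1 - 1*(-1)))/(4 + (1 - 1*(-1))))*25 = (2*(1 + (1 + 1))/(4 + (1 + 1)))*25 = (2*(1 + 2)/(4 + 2))*25 = (2*3/6)*25 = (2*(1/6)*3)*25 = 1*25 = 25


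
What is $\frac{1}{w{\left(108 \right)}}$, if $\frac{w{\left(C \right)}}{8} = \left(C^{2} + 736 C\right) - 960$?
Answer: $\frac{1}{721536} \approx 1.3859 \cdot 10^{-6}$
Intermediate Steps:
$w{\left(C \right)} = -7680 + 8 C^{2} + 5888 C$ ($w{\left(C \right)} = 8 \left(\left(C^{2} + 736 C\right) - 960\right) = 8 \left(-960 + C^{2} + 736 C\right) = -7680 + 8 C^{2} + 5888 C$)
$\frac{1}{w{\left(108 \right)}} = \frac{1}{-7680 + 8 \cdot 108^{2} + 5888 \cdot 108} = \frac{1}{-7680 + 8 \cdot 11664 + 635904} = \frac{1}{-7680 + 93312 + 635904} = \frac{1}{721536}$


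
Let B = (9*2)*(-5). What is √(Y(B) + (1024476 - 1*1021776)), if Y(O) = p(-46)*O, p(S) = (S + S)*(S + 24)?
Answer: 6*I*√4985 ≈ 423.63*I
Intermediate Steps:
B = -90 (B = 18*(-5) = -90)
p(S) = 2*S*(24 + S) (p(S) = (2*S)*(24 + S) = 2*S*(24 + S))
Y(O) = 2024*O (Y(O) = (2*(-46)*(24 - 46))*O = (2*(-46)*(-22))*O = 2024*O)
√(Y(B) + (1024476 - 1*1021776)) = √(2024*(-90) + (1024476 - 1*1021776)) = √(-182160 + (1024476 - 1021776)) = √(-182160 + 2700) = √(-179460) = 6*I*√4985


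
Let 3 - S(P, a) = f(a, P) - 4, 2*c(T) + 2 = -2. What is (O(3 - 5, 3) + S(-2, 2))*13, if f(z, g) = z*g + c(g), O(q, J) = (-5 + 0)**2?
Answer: 494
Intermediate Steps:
c(T) = -2 (c(T) = -1 + (1/2)*(-2) = -1 - 1 = -2)
O(q, J) = 25 (O(q, J) = (-5)**2 = 25)
f(z, g) = -2 + g*z (f(z, g) = z*g - 2 = g*z - 2 = -2 + g*z)
S(P, a) = 9 - P*a (S(P, a) = 3 - ((-2 + P*a) - 4) = 3 - (-6 + P*a) = 3 + (6 - P*a) = 9 - P*a)
(O(3 - 5, 3) + S(-2, 2))*13 = (25 + (9 - 1*(-2)*2))*13 = (25 + (9 + 4))*13 = (25 + 13)*13 = 38*13 = 494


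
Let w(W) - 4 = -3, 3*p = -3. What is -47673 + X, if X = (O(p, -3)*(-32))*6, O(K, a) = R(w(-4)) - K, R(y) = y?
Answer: -48057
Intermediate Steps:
p = -1 (p = (⅓)*(-3) = -1)
w(W) = 1 (w(W) = 4 - 3 = 1)
O(K, a) = 1 - K
X = -384 (X = ((1 - 1*(-1))*(-32))*6 = ((1 + 1)*(-32))*6 = (2*(-32))*6 = -64*6 = -384)
-47673 + X = -47673 - 384 = -48057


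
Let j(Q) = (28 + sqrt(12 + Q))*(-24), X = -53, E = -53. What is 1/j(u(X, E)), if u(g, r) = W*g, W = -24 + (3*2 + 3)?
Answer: 7/138 - sqrt(807)/552 ≈ -0.00073867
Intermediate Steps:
W = -15 (W = -24 + (6 + 3) = -24 + 9 = -15)
u(g, r) = -15*g
j(Q) = -672 - 24*sqrt(12 + Q)
1/j(u(X, E)) = 1/(-672 - 24*sqrt(12 - 15*(-53))) = 1/(-672 - 24*sqrt(12 + 795)) = 1/(-672 - 24*sqrt(807))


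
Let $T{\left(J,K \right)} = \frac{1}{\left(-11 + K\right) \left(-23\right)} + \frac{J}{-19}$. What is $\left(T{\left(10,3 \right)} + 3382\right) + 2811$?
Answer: $\frac{21648907}{3496} \approx 6192.5$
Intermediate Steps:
$T{\left(J,K \right)} = - \frac{J}{19} - \frac{1}{23 \left(-11 + K\right)}$ ($T{\left(J,K \right)} = \frac{1}{-11 + K} \left(- \frac{1}{23}\right) + J \left(- \frac{1}{19}\right) = - \frac{1}{23 \left(-11 + K\right)} - \frac{J}{19} = - \frac{J}{19} - \frac{1}{23 \left(-11 + K\right)}$)
$\left(T{\left(10,3 \right)} + 3382\right) + 2811 = \left(\frac{-19 + 253 \cdot 10 - 230 \cdot 3}{437 \left(-11 + 3\right)} + 3382\right) + 2811 = \left(\frac{-19 + 2530 - 690}{437 \left(-8\right)} + 3382\right) + 2811 = \left(\frac{1}{437} \left(- \frac{1}{8}\right) 1821 + 3382\right) + 2811 = \left(- \frac{1821}{3496} + 3382\right) + 2811 = \frac{11821651}{3496} + 2811 = \frac{21648907}{3496}$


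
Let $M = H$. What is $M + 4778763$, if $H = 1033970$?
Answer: $5812733$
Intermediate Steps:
$M = 1033970$
$M + 4778763 = 1033970 + 4778763 = 5812733$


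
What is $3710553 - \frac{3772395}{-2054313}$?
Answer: $\frac{846960115276}{228257} \approx 3.7106 \cdot 10^{6}$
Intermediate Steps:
$3710553 - \frac{3772395}{-2054313} = 3710553 - 3772395 \left(- \frac{1}{2054313}\right) = 3710553 - - \frac{419155}{228257} = 3710553 + \frac{419155}{228257} = \frac{846960115276}{228257}$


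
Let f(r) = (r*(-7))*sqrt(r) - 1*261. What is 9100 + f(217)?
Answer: 8839 - 1519*sqrt(217) ≈ -13537.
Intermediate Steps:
f(r) = -261 - 7*r**(3/2) (f(r) = (-7*r)*sqrt(r) - 261 = -7*r**(3/2) - 261 = -261 - 7*r**(3/2))
9100 + f(217) = 9100 + (-261 - 1519*sqrt(217)) = 8839 - 1519*sqrt(217)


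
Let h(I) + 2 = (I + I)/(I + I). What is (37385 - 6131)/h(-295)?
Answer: -31254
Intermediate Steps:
h(I) = -1 (h(I) = -2 + (I + I)/(I + I) = -2 + (2*I)/((2*I)) = -2 + (2*I)*(1/(2*I)) = -2 + 1 = -1)
(37385 - 6131)/h(-295) = (37385 - 6131)/(-1) = 31254*(-1) = -31254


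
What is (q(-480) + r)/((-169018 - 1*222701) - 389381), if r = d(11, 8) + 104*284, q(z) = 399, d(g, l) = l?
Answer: -29943/781100 ≈ -0.038334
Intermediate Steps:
r = 29544 (r = 8 + 104*284 = 8 + 29536 = 29544)
(q(-480) + r)/((-169018 - 1*222701) - 389381) = (399 + 29544)/((-169018 - 1*222701) - 389381) = 29943/((-169018 - 222701) - 389381) = 29943/(-391719 - 389381) = 29943/(-781100) = 29943*(-1/781100) = -29943/781100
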